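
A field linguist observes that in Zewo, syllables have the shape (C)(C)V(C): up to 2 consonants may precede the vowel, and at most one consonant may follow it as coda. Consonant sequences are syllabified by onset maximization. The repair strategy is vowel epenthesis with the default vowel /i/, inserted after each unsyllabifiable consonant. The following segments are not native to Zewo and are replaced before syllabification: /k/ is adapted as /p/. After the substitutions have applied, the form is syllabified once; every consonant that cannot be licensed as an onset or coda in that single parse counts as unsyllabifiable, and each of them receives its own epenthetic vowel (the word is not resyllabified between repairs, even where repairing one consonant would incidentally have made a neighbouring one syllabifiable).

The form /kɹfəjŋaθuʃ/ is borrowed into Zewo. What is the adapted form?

Substitution: /k/ → /p/, giving /pɹfəjŋaθuʃ/.
Under (C)(C)V(C), the unsyllabifiable consonants are /p/ (at most one coda consonant is licensed; onsets may contain at most 2 consonants).
Each unlicensed consonant becomes the onset of a new syllable: /p/ → /pi/.

piɹfəjŋaθuʃ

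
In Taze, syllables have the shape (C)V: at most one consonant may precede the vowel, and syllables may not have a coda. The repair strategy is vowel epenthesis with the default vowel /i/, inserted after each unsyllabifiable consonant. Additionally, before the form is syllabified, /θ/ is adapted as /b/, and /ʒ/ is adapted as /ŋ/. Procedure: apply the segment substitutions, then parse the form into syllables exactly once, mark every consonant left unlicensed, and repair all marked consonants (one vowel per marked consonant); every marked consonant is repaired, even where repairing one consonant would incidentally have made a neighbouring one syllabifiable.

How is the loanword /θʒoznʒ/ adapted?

biŋoziniŋi

Substitution: /θ/ → /b/, /ʒ/ → /ŋ/, giving /bŋoznŋ/.
The consonants /b/, /z/, /n/, /ŋ/ cannot be parsed into a legal (C)V syllable (no codas are permitted; onsets are limited to one consonant).
Epenthesis after each stranded consonant: /b/ → /bi/, /z/ → /zi/, /n/ → /ni/, /ŋ/ → /ŋi/.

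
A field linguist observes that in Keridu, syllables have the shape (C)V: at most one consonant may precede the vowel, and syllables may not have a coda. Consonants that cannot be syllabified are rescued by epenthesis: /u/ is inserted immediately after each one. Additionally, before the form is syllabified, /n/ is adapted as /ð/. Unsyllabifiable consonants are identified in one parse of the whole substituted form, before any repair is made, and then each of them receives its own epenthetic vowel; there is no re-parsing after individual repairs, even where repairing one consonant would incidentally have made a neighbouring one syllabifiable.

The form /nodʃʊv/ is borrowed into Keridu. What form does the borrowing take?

ðoduʃʊvu

Substitution: /n/ → /ð/, giving /ðodʃʊv/.
The consonants /d/, /v/ cannot be parsed into a legal (C)V syllable (no codas are permitted; onsets are limited to one consonant).
Epenthesis after each stranded consonant: /d/ → /du/, /v/ → /vu/.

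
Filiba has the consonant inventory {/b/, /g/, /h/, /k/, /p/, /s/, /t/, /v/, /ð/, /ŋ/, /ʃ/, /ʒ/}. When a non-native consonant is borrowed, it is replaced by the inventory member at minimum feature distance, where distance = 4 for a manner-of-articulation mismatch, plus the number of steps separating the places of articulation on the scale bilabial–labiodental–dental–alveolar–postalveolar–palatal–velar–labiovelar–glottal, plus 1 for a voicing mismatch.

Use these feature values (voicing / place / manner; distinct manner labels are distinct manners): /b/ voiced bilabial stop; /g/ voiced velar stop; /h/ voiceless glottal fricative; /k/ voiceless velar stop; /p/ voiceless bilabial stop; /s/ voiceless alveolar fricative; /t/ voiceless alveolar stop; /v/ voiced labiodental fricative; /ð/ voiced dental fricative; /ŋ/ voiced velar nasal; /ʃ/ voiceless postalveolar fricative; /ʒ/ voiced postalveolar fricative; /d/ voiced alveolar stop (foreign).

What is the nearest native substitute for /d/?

/t/ is closest: same manner (stop), place distance 0 (alveolar→alveolar), voicing differs (+1); total 1. Next closest is /b/ at distance 3.

t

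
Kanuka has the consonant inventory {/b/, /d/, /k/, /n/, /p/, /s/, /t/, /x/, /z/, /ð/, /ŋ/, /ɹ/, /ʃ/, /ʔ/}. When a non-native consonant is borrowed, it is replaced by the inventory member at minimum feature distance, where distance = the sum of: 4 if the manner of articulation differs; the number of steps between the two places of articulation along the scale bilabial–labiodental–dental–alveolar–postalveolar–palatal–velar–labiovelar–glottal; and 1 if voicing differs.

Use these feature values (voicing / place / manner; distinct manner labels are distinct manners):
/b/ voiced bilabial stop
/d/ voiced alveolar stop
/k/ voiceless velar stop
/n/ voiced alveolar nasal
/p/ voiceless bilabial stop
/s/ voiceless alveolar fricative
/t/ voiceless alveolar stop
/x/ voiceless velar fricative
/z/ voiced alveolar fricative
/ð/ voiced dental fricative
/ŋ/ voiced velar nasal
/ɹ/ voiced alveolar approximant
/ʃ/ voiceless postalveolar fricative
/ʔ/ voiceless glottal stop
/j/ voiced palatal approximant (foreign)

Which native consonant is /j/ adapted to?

/ɹ/ is closest: same manner (approximant), place distance 2 (palatal→alveolar), same voicing; total 2. Next closest is /ŋ/ at distance 5.

ɹ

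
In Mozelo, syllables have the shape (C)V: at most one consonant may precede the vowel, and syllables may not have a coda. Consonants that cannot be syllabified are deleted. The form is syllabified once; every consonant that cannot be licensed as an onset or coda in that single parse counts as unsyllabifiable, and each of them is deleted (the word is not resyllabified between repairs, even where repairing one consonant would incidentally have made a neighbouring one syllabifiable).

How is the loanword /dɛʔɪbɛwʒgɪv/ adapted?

dɛʔɪbɛgɪ

Syllabifying with onset maximization leaves /w/, /ʒ/, /v/ stranded (no codas are permitted; onsets are limited to one consonant).
Each unlicensed consonant is deleted: /w/, /ʒ/, /v/.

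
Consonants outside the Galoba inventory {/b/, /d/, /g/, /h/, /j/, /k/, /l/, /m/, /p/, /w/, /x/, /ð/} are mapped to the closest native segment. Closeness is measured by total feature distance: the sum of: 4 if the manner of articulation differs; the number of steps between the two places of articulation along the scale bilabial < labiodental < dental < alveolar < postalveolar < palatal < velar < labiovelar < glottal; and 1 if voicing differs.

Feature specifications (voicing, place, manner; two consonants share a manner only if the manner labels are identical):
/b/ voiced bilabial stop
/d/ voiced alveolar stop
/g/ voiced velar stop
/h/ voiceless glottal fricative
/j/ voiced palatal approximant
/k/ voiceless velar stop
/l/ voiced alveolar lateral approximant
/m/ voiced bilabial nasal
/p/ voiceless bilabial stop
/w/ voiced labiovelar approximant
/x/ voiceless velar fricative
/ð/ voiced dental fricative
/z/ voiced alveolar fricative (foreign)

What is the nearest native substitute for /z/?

ð

/ð/ is closest: same manner (fricative), place distance 1 (alveolar→dental), same voicing; total 1. Next closest is /d/ at distance 4.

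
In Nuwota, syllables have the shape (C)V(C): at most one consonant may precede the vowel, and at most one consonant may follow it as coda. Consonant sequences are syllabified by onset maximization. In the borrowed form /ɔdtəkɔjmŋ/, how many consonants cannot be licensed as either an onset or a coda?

2

Under (C)V(C), the unsyllabifiable consonants are /m/, /ŋ/ (at most one coda consonant is licensed; onsets are limited to one consonant).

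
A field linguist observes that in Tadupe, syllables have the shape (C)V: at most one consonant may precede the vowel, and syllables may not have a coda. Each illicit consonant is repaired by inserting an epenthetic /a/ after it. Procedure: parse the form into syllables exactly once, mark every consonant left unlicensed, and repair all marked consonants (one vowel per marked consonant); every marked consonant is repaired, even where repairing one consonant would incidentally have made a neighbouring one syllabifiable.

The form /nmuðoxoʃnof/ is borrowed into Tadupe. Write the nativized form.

Syllabifying with onset maximization leaves /n/, /ʃ/, /f/ stranded (no codas are permitted; onsets are limited to one consonant).
Epenthesis after each stranded consonant: /n/ → /na/, /ʃ/ → /ʃa/, /f/ → /fa/.

namuðoxoʃanofa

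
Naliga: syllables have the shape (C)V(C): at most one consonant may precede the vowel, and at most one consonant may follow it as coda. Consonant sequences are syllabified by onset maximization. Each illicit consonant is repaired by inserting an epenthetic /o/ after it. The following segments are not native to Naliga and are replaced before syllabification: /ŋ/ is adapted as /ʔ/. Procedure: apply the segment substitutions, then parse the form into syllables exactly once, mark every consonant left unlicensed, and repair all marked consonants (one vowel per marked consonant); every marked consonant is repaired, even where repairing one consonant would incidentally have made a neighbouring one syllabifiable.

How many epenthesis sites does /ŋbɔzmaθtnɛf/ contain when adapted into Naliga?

2

After substitution the input is /ʔbɔzmaθtnɛf/.
The unsyllabifiable consonants are /ʔ/, /t/; each receives one epenthetic vowel.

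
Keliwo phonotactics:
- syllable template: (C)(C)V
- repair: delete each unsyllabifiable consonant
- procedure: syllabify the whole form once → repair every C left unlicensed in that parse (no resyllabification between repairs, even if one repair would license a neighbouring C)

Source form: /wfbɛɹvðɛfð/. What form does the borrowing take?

The consonants /w/, /ɹ/, /f/, /ð/ cannot be parsed into a legal (C)(C)V syllable (no codas are permitted; onsets may contain at most 2 consonants).
Deletion applies to /w/, /ɹ/, /f/, /ð/.

fbɛvðɛ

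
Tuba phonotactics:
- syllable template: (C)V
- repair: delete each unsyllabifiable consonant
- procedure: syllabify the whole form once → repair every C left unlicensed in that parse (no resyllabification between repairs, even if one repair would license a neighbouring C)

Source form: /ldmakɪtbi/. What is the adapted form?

The consonants /l/, /d/, /t/ cannot be parsed into a legal (C)V syllable (no codas are permitted; onsets are limited to one consonant).
Each unlicensed consonant is deleted: /l/, /d/, /t/.

makɪbi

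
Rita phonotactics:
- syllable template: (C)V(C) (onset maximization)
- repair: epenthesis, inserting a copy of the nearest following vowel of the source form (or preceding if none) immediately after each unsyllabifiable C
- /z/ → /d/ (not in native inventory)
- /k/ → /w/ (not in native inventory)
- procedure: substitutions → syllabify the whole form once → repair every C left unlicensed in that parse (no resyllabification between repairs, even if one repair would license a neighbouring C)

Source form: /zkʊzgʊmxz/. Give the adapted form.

Substitution: /z/ → /d/, /k/ → /w/, giving /dwʊdgʊmxd/.
The consonants /d/, /x/, /d/ cannot be parsed into a legal (C)V(C) syllable (at most one coda consonant is licensed; onsets are limited to one consonant).
Inserting the epenthetic vowel yields /d/ → /dʊ/, /x/ → /xʊ/, /d/ → /dʊ/.

dʊwʊdgʊmxʊdʊ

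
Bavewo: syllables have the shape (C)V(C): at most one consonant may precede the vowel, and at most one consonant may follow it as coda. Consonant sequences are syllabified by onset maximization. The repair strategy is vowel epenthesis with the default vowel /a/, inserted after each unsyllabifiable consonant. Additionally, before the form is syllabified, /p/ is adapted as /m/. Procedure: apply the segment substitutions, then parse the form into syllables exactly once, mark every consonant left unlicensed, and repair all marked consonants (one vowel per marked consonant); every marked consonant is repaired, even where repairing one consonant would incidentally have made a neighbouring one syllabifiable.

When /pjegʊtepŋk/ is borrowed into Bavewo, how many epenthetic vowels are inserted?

3

After substitution the input is /mjegʊtemŋk/.
The unsyllabifiable consonants are /m/, /ŋ/, /k/; each receives one epenthetic vowel.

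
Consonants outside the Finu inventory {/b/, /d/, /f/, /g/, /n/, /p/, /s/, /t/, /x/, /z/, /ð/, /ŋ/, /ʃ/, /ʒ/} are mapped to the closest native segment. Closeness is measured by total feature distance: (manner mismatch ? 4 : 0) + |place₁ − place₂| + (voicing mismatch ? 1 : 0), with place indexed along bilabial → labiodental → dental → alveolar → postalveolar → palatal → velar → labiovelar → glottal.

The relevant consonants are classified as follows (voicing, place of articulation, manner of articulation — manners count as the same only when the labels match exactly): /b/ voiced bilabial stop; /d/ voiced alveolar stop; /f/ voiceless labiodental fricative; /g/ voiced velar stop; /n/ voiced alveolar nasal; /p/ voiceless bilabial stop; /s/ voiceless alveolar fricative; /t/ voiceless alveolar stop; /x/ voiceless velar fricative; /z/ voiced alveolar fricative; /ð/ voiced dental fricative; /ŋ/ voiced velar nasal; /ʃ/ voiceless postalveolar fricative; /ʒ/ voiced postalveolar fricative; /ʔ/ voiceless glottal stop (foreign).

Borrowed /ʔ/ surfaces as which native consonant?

g

/g/ is closest: same manner (stop), place distance 2 (glottal→velar), voicing differs (+1); total 3. Next closest is /t/ at distance 5.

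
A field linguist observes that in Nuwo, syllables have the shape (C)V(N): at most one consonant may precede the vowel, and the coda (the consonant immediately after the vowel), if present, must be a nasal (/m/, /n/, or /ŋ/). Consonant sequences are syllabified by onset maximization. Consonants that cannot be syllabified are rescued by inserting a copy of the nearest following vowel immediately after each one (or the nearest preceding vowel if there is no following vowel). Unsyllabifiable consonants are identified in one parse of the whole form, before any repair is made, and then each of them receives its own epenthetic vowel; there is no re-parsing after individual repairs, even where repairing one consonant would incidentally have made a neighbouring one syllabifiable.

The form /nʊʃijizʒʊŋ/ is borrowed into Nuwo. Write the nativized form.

The consonants /z/ cannot be parsed into a legal (C)V(N) syllable (only a nasal (/m/, /n/, or /ŋ/) is licensed in coda position; onsets are limited to one consonant).
Each unlicensed consonant becomes the onset of a new syllable: /z/ → /zʊ/.

nʊʃijizʊʒʊŋ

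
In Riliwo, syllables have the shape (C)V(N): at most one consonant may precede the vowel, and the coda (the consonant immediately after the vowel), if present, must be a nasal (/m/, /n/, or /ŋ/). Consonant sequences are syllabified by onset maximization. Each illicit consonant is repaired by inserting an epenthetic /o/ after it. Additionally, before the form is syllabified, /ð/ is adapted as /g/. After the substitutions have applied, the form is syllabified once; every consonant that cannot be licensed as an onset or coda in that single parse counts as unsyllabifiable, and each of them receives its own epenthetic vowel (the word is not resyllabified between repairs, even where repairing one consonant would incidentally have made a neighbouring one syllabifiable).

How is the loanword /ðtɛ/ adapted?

Substitution: /ð/ → /g/, giving /gtɛ/.
Under (C)V(N), the unsyllabifiable consonants are /g/ (only a nasal (/m/, /n/, or /ŋ/) is licensed in coda position; onsets are limited to one consonant).
Inserting the epenthetic vowel yields /g/ → /go/.

gotɛ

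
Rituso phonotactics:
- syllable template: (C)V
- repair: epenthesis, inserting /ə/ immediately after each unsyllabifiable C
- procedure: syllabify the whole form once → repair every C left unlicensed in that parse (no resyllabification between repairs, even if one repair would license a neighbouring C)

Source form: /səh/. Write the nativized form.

Syllabifying with onset maximization leaves /h/ stranded (no codas are permitted; onsets are limited to one consonant).
Each unlicensed consonant becomes the onset of a new syllable: /h/ → /hə/.

səhə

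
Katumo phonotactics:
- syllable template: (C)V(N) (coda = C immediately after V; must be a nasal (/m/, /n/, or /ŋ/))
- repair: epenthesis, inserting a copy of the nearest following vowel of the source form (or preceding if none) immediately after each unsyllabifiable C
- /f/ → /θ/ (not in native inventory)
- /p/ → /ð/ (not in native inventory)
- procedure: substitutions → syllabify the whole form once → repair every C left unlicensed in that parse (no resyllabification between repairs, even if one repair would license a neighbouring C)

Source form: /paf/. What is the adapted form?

Substitution: /p/ → /ð/, /f/ → /θ/, giving /ðaθ/.
Under (C)V(N), the unsyllabifiable consonants are /θ/ (only a nasal (/m/, /n/, or /ŋ/) is licensed in coda position; onsets are limited to one consonant).
Inserting the epenthetic vowel yields /θ/ → /θa/.

ðaθa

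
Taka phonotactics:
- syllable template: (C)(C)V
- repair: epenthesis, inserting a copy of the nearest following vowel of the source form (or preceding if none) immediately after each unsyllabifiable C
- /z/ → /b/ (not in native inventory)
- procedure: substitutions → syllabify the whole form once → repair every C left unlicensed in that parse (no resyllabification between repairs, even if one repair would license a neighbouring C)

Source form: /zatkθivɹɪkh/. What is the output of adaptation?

batikθivɹɪkɪhɪ

Substitution: /z/ → /b/, giving /batkθivɹɪkh/.
The consonants /t/, /k/, /h/ cannot be parsed into a legal (C)(C)V syllable (no codas are permitted; onsets may contain at most 2 consonants).
Epenthesis after each stranded consonant: /t/ → /ti/, /k/ → /kɪ/, /h/ → /hɪ/.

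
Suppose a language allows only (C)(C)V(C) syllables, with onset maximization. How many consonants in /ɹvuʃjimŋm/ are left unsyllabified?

Syllabifying with onset maximization leaves /ŋ/, /m/ stranded (at most one coda consonant is licensed; onsets may contain at most 2 consonants).

2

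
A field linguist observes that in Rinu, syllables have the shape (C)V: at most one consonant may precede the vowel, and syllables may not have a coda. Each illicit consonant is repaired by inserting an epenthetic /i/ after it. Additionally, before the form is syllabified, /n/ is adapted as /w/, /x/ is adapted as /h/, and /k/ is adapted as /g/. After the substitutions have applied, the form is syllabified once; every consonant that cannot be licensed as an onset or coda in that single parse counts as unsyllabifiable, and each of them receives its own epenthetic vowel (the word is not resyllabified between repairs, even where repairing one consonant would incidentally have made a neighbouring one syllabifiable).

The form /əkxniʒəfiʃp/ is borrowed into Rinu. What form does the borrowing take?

əgihiwiʒəfiʃipi

Substitution: /k/ → /g/, /x/ → /h/, /n/ → /w/, giving /əghwiʒəfiʃp/.
Under (C)V, the unsyllabifiable consonants are /g/, /h/, /ʃ/, /p/ (no codas are permitted; onsets are limited to one consonant).
Epenthesis after each stranded consonant: /g/ → /gi/, /h/ → /hi/, /ʃ/ → /ʃi/, /p/ → /pi/.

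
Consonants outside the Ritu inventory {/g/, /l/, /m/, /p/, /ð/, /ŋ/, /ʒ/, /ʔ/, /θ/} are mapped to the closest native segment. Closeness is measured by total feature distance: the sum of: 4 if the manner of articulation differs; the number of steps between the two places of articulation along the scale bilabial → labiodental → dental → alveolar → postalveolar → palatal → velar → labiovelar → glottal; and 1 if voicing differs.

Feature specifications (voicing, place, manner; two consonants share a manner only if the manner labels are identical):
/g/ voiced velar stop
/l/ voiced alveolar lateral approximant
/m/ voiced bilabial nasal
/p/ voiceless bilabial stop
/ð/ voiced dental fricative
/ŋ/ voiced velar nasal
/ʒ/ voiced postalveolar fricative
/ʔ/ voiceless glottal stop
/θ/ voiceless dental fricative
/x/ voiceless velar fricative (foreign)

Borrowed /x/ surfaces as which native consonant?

ʒ

/ʒ/ is closest: same manner (fricative), place distance 2 (velar→postalveolar), voicing differs (+1); total 3. Next closest is /θ/ at distance 4.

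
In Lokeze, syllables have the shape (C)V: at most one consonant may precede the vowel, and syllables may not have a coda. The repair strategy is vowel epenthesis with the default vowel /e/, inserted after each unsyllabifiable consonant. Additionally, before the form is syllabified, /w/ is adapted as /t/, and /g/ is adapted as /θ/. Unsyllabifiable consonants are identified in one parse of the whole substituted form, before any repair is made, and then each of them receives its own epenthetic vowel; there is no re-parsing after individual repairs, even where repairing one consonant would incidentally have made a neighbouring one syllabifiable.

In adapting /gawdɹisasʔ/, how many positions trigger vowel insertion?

After substitution the input is /θatdɹisasʔ/.
The unsyllabifiable consonants are /t/, /d/, /s/, /ʔ/; each receives one epenthetic vowel.

4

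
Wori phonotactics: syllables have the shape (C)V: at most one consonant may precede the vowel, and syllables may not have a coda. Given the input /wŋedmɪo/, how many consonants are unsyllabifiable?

The consonants /w/, /d/ cannot be parsed into a legal (C)V syllable (no codas are permitted; onsets are limited to one consonant).

2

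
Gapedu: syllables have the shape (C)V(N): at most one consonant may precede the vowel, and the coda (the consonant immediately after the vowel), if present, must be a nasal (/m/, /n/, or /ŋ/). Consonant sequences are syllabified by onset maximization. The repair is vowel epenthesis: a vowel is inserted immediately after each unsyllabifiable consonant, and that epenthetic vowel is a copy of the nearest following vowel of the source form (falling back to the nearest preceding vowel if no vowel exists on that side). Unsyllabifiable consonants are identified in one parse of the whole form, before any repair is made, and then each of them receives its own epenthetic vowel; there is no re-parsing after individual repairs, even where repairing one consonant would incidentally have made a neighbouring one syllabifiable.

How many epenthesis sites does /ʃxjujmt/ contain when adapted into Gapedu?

The unsyllabifiable consonants are /ʃ/, /x/, /j/, /m/, /t/; each receives one epenthetic vowel.

5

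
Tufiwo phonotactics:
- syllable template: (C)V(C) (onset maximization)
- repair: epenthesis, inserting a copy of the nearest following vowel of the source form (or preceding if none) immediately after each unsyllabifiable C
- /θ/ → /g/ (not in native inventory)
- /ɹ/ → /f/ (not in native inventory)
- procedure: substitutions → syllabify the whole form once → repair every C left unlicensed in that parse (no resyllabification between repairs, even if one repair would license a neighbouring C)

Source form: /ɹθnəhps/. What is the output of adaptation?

Substitution: /ɹ/ → /f/, /θ/ → /g/, giving /fgnəhps/.
The consonants /f/, /g/, /p/, /s/ cannot be parsed into a legal (C)V(C) syllable (at most one coda consonant is licensed; onsets are limited to one consonant).
Each unlicensed consonant becomes the onset of a new syllable: /f/ → /fə/, /g/ → /gə/, /p/ → /pə/, /s/ → /sə/.

fəgənəhpəsə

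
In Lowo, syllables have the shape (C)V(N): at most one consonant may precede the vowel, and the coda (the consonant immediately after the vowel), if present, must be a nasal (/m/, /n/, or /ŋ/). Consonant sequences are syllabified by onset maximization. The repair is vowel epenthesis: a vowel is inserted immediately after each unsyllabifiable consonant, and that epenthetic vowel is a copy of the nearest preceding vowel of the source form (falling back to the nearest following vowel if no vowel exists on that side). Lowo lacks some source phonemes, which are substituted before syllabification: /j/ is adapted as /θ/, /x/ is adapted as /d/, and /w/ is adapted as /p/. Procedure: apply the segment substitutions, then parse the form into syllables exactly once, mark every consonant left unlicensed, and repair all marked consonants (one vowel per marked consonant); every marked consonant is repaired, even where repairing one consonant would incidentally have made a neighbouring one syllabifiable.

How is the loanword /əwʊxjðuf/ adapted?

Substitution: /w/ → /p/, /x/ → /d/, /j/ → /θ/, giving /əpʊdθðuf/.
Under (C)V(N), the unsyllabifiable consonants are /d/, /θ/, /f/ (only a nasal (/m/, /n/, or /ŋ/) is licensed in coda position; onsets are limited to one consonant).
Epenthesis after each stranded consonant: /d/ → /dʊ/, /θ/ → /θʊ/, /f/ → /fu/.

əpʊdʊθʊðufu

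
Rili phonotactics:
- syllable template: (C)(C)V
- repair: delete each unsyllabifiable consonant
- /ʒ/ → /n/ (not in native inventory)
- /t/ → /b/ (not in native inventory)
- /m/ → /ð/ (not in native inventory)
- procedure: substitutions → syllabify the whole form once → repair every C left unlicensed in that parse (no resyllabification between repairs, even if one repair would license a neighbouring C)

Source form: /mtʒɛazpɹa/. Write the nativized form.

Substitution: /m/ → /ð/, /t/ → /b/, /ʒ/ → /n/, giving /ðbnɛazpɹa/.
The consonants /ð/, /z/ cannot be parsed into a legal (C)(C)V syllable (no codas are permitted; onsets may contain at most 2 consonants).
Each unlicensed consonant is deleted: /ð/, /z/.

bnɛapɹa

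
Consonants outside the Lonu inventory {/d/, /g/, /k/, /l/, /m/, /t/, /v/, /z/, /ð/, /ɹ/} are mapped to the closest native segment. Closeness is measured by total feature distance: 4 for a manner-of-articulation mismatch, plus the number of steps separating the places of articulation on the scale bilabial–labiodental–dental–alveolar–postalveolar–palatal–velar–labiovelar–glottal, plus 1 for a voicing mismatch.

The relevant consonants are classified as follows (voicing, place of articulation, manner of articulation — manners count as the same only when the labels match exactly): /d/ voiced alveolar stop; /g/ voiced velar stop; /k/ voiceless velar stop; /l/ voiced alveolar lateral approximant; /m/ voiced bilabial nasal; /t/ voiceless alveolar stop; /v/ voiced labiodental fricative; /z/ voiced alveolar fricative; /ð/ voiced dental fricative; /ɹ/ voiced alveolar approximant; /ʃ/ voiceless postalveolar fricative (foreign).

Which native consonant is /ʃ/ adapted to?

/z/ is closest: same manner (fricative), place distance 1 (postalveolar→alveolar), voicing differs (+1); total 2. Next closest is /ð/ at distance 3.

z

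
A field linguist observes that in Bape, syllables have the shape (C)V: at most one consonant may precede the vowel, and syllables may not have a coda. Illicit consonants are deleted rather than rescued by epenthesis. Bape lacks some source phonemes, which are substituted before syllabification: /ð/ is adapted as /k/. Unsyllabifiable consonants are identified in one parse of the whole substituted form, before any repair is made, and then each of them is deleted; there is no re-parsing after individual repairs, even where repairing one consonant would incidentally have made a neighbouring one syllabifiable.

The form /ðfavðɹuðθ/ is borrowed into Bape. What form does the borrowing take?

Substitution: /ð/ → /k/, giving /kfavkɹukθ/.
Syllabifying with onset maximization leaves /k/, /v/, /k/, /k/, /θ/ stranded (no codas are permitted; onsets are limited to one consonant).
Each unlicensed consonant is deleted: /k/, /v/, /k/, /k/, /θ/.

faɹu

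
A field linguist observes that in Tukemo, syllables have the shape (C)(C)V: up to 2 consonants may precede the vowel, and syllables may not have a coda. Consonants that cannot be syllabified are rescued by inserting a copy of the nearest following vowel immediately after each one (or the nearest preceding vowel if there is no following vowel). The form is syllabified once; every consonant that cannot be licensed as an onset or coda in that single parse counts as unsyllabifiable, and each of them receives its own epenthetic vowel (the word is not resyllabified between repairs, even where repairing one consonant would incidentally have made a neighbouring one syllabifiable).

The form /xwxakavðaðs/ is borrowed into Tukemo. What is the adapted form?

xawxakavðaðasa

Under (C)(C)V, the unsyllabifiable consonants are /x/, /ð/, /s/ (no codas are permitted; onsets may contain at most 2 consonants).
Epenthesis after each stranded consonant: /x/ → /xa/, /ð/ → /ða/, /s/ → /sa/.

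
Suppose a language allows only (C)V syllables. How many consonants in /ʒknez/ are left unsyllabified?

3

Syllabifying with onset maximization leaves /ʒ/, /k/, /z/ stranded (no codas are permitted; onsets are limited to one consonant).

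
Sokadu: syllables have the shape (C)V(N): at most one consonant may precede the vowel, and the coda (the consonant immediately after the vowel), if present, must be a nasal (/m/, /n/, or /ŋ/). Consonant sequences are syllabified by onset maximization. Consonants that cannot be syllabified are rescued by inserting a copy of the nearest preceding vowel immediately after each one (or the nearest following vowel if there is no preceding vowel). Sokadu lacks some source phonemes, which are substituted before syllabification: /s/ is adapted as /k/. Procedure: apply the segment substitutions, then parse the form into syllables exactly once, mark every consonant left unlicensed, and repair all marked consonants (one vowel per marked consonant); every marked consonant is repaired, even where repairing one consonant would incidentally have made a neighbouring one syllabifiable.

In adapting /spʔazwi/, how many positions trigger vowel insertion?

3

After substitution the input is /kpʔazwi/.
The unsyllabifiable consonants are /k/, /p/, /z/; each receives one epenthetic vowel.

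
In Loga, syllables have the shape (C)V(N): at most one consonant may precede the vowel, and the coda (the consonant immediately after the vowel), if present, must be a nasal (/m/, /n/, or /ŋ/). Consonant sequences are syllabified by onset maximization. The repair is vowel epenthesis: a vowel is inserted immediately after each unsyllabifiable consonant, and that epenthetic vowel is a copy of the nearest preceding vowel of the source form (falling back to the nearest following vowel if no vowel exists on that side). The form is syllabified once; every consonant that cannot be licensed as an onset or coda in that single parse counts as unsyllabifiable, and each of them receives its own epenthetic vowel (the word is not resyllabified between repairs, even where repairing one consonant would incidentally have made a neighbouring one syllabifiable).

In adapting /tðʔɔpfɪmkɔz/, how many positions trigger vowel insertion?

The unsyllabifiable consonants are /t/, /ð/, /p/, /z/; each receives one epenthetic vowel.

4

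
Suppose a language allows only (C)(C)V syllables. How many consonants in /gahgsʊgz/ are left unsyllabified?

3

Syllabifying with onset maximization leaves /h/, /g/, /z/ stranded (no codas are permitted; onsets may contain at most 2 consonants).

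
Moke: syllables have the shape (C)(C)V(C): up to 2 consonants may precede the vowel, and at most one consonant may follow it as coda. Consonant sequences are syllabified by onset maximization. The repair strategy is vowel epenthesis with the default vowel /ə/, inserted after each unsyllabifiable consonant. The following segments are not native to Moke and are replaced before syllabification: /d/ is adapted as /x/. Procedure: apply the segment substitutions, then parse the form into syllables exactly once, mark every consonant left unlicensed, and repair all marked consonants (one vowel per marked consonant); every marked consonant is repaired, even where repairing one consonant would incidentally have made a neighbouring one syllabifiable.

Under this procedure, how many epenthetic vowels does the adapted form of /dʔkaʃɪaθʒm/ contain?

3

After substitution the input is /xʔkaʃɪaθʒm/.
The unsyllabifiable consonants are /x/, /ʒ/, /m/; each receives one epenthetic vowel.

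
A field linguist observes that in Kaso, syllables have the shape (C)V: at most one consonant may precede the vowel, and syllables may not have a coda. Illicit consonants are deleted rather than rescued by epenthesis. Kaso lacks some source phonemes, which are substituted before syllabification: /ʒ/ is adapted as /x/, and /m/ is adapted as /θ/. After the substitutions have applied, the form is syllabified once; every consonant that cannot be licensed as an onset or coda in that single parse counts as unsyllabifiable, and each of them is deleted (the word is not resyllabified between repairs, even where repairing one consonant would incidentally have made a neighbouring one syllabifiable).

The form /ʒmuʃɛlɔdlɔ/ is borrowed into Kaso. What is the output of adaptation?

Substitution: /ʒ/ → /x/, /m/ → /θ/, giving /xθuʃɛlɔdlɔ/.
The consonants /x/, /d/ cannot be parsed into a legal (C)V syllable (no codas are permitted; onsets are limited to one consonant).
Deletion applies to /x/, /d/.

θuʃɛlɔlɔ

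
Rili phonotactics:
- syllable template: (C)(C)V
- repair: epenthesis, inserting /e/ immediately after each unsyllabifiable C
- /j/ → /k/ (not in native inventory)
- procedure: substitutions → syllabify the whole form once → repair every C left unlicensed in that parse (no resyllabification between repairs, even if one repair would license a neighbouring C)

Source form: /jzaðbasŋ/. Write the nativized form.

Substitution: /j/ → /k/, giving /kzaðbasŋ/.
Syllabifying with onset maximization leaves /s/, /ŋ/ stranded (no codas are permitted; onsets may contain at most 2 consonants).
Epenthesis after each stranded consonant: /s/ → /se/, /ŋ/ → /ŋe/.

kzaðbaseŋe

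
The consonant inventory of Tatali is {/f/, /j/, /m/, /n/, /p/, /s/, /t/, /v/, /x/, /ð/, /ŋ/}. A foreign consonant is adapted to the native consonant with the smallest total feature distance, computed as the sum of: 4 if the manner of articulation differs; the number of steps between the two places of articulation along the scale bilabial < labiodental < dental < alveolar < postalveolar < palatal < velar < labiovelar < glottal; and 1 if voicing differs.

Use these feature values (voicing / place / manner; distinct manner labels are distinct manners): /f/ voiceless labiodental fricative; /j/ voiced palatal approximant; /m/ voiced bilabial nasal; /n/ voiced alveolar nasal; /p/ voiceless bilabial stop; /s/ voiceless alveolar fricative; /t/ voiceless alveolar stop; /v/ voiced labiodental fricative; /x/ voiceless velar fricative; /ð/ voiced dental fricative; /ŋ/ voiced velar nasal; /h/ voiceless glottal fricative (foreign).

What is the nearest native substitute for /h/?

x

/x/ is closest: same manner (fricative), place distance 2 (glottal→velar), same voicing; total 2. Next closest is /s/ at distance 5.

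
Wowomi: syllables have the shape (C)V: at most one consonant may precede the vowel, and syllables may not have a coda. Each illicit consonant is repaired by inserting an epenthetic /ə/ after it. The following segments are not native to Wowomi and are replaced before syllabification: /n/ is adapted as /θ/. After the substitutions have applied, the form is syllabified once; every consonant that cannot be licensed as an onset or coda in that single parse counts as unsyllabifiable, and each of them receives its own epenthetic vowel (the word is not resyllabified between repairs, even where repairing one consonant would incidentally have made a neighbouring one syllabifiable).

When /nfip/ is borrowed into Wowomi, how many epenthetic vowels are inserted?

2

After substitution the input is /θfip/.
The unsyllabifiable consonants are /θ/, /p/; each receives one epenthetic vowel.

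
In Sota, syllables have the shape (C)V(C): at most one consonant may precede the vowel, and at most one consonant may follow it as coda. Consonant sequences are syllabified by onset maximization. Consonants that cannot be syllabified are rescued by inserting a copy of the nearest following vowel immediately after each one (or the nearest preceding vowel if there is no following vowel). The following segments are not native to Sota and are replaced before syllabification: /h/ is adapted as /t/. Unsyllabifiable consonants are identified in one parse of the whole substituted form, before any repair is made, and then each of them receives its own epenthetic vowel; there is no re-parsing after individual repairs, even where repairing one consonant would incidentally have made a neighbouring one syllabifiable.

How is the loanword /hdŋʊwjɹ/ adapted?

Substitution: /h/ → /t/, giving /tdŋʊwjɹ/.
The consonants /t/, /d/, /j/, /ɹ/ cannot be parsed into a legal (C)V(C) syllable (at most one coda consonant is licensed; onsets are limited to one consonant).
Epenthesis after each stranded consonant: /t/ → /tʊ/, /d/ → /dʊ/, /j/ → /jʊ/, /ɹ/ → /ɹʊ/.

tʊdʊŋʊwjʊɹʊ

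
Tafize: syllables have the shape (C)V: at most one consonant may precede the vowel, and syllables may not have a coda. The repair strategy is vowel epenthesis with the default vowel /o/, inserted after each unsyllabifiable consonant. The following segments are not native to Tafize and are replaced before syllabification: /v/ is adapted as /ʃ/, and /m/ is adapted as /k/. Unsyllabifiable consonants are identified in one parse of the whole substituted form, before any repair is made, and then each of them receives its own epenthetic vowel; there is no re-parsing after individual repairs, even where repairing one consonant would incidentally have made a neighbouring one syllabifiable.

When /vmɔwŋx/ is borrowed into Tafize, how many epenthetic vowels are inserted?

After substitution the input is /ʃkɔwŋx/.
The unsyllabifiable consonants are /ʃ/, /w/, /ŋ/, /x/; each receives one epenthetic vowel.

4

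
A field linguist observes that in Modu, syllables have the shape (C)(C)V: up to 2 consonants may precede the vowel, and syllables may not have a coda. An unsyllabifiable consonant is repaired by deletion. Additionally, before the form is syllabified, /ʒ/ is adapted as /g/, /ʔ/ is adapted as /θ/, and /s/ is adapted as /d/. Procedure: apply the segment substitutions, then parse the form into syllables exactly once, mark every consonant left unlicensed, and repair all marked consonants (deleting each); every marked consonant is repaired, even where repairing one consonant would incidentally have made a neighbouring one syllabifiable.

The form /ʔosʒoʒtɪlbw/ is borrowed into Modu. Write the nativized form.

Substitution: /ʔ/ → /θ/, /s/ → /d/, /ʒ/ → /g/, giving /θodgogtɪlbw/.
The consonants /l/, /b/, /w/ cannot be parsed into a legal (C)(C)V syllable (no codas are permitted; onsets may contain at most 2 consonants).
Deletion applies to /l/, /b/, /w/.

θodgogtɪ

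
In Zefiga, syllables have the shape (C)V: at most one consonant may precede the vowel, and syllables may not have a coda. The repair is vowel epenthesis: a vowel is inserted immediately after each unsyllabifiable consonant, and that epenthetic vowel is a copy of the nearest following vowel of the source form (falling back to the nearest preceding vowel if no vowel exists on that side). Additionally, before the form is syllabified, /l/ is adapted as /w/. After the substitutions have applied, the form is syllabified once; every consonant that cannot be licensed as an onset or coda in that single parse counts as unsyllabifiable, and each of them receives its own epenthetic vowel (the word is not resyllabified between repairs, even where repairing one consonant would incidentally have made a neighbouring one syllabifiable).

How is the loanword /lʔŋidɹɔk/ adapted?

Substitution: /l/ → /w/, giving /wʔŋidɹɔk/.
Under (C)V, the unsyllabifiable consonants are /w/, /ʔ/, /d/, /k/ (no codas are permitted; onsets are limited to one consonant).
Each unlicensed consonant becomes the onset of a new syllable: /w/ → /wi/, /ʔ/ → /ʔi/, /d/ → /dɔ/, /k/ → /kɔ/.

wiʔiŋidɔɹɔkɔ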